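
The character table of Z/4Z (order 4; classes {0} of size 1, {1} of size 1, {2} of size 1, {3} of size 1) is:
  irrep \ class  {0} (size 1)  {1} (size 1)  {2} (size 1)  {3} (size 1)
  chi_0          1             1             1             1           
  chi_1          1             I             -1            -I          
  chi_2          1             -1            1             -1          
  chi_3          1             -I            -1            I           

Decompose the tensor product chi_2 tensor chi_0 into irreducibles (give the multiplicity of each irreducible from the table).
chi_2 tensor chi_0 = chi_2 (all other irreducibles have multiplicity 0).

Reasoning: The character of a tensor product is the pointwise product (chi_2 * chi_0)(C) = chi_2(C) * chi_0(C):
  {0}: (1)*(1), {1}: (-1)*(1), {2}: (1)*(1), {3}: (-1)*(1)
so (chi_2 * chi_0) takes values
  {0} -> 1, {1} -> -1, {2} -> 1, {3} -> -1.
Now take the inner product of this character with each irreducible chi from the table, <chi_2*chi_0, chi> = (1/4) sum_C |C| (chi_2*chi_0)(C) conj(chi(C)):
  <chi_2*chi_0, chi_0> = (1/4)[1*(1)*conj(1) + 1*(-1)*conj(1) + 1*(1)*conj(1) + 1*(-1)*conj(1)]
      = (1/4)[(1) + (-1) + (1) + (-1)] = 0/4 = 0
  <chi_2*chi_0, chi_1> = (1/4)[1*(1)*conj(1) + 1*(-1)*conj(I) + 1*(1)*conj(-1) + 1*(-1)*conj(-I)]
      = (1/4)[(1) + (I) + (-1) + (-I)] = 0/4 = 0
  <chi_2*chi_0, chi_2> = (1/4)[1*(1)*conj(1) + 1*(-1)*conj(-1) + 1*(1)*conj(1) + 1*(-1)*conj(-1)]
      = (1/4)[(1) + (1) + (1) + (1)] = 4/4 = 1
  <chi_2*chi_0, chi_3> = (1/4)[1*(1)*conj(1) + 1*(-1)*conj(-I) + 1*(1)*conj(-1) + 1*(-1)*conj(I)]
      = (1/4)[(1) + (-I) + (-1) + (I)] = 0/4 = 0
(Exp terms are combined using exp(i*s)*conj(exp(i*t)) = exp(i*(s-t)), and sums of them are collapsed using the identity that for every m > 1 the m distinct m-th roots of unity sum to 0, e.g. 1 + exp(2*I*pi/3) + exp(-2*I*pi/3) = 0.)
Hence the multiplicities are chi_2: 1. Dimension check: dim(chi_2)*dim(chi_0) = 1*1 = 1 and sum (mult * dim) = 1*1 = 1.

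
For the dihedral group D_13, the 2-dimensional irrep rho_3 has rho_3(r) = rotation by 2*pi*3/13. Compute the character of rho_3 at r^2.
chi_{rho_3}(r^2) = 2*cos(2*pi*3*2/13) = -2*cos(pi/13)

Working: rho_3(r^2) is rotation by angle 2*pi*3*2/13, whose trace is 2*cos(2*pi*3*2/13) = -2*cos(pi/13).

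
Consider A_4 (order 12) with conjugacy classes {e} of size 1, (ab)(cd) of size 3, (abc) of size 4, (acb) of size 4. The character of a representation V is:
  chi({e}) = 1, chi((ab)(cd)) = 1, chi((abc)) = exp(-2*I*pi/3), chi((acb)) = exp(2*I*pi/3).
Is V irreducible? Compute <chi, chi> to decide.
Irreducible: <chi, chi> = 1.

Details: <chi, chi> = (1/|G|) sum_C |C| * |chi(C)|^2 = (1/12)[1*|1|^2 + 3*|1|^2 + 4*|exp(-2*I*pi/3)|^2 + 4*|exp(2*I*pi/3)|^2]
  = (1/12)[(1) + (3) + (4) + (4)] = 12/12 = 1.
(Exp terms are combined using exp(i*s)*conj(exp(i*t)) = exp(i*(s-t)), and sums of them are collapsed using the identity that for every m > 1 the m distinct m-th roots of unity sum to 0, e.g. 1 + exp(2*I*pi/3) + exp(-2*I*pi/3) = 0.)
A character is irreducible iff <chi, chi> = 1, so this representation is irreducible.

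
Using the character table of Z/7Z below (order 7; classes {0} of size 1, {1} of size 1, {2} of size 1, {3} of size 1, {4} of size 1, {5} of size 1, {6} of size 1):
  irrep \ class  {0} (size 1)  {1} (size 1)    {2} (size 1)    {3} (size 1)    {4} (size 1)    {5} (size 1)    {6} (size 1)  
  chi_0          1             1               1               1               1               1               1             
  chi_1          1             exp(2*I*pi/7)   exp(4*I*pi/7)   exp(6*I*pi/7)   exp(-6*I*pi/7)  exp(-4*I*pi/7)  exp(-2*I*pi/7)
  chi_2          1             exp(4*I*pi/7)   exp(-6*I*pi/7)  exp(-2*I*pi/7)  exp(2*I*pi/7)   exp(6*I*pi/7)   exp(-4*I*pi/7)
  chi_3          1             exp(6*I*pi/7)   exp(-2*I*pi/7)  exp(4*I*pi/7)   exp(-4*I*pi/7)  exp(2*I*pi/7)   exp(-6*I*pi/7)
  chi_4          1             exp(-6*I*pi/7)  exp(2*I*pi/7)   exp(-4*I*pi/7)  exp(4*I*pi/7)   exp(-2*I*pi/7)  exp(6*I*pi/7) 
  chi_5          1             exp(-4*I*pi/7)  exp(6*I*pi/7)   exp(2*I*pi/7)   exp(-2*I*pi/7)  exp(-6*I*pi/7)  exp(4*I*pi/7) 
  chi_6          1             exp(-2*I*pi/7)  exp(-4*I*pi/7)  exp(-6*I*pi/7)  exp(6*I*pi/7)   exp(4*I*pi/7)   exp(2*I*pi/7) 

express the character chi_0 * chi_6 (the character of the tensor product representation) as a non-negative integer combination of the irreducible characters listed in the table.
chi_0 tensor chi_6 = chi_6 (all other irreducibles have multiplicity 0).

Explanation: The character of a tensor product is the pointwise product (chi_0 * chi_6)(C) = chi_0(C) * chi_6(C):
  {0}: (1)*(1), {1}: (1)*(exp(-2*I*pi/7)), {2}: (1)*(exp(-4*I*pi/7)), {3}: (1)*(exp(-6*I*pi/7)), {4}: (1)*(exp(6*I*pi/7)), {5}: (1)*(exp(4*I*pi/7)), {6}: (1)*(exp(2*I*pi/7))
so (chi_0 * chi_6) takes values
  {0} -> 1, {1} -> exp(-2*I*pi/7), {2} -> exp(-4*I*pi/7), {3} -> exp(-6*I*pi/7), {4} -> exp(6*I*pi/7), {5} -> exp(4*I*pi/7), {6} -> exp(2*I*pi/7).
Now take the inner product of this character with each irreducible chi from the table, <chi_0*chi_6, chi> = (1/7) sum_C |C| (chi_0*chi_6)(C) conj(chi(C)):
  <chi_0*chi_6, chi_0> = (1/7)[1*(1)*conj(1) + 1*(exp(-2*I*pi/7))*conj(1) + 1*(exp(-4*I*pi/7))*conj(1) + 1*(exp(-6*I*pi/7))*conj(1) + 1*(exp(6*I*pi/7))*conj(1) + 1*(exp(4*I*pi/7))*conj(1) + 1*(exp(2*I*pi/7))*conj(1)]
      = (1/7)[(1) + (exp(-2*I*pi/7)) + (exp(-4*I*pi/7)) + (exp(-6*I*pi/7)) + (exp(6*I*pi/7)) + (exp(4*I*pi/7)) + (exp(2*I*pi/7))] = 0/7 = 0
  <chi_0*chi_6, chi_1> = (1/7)[1*(1)*conj(1) + 1*(exp(-2*I*pi/7))*conj(exp(2*I*pi/7)) + 1*(exp(-4*I*pi/7))*conj(exp(4*I*pi/7)) + 1*(exp(-6*I*pi/7))*conj(exp(6*I*pi/7)) + 1*(exp(6*I*pi/7))*conj(exp(-6*I*pi/7)) + 1*(exp(4*I*pi/7))*conj(exp(-4*I*pi/7)) + 1*(exp(2*I*pi/7))*conj(exp(-2*I*pi/7))]
      = (1/7)[(1) + (exp(-4*I*pi/7)) + (exp(6*I*pi/7)) + (exp(2*I*pi/7)) + (exp(-2*I*pi/7)) + (exp(-6*I*pi/7)) + (exp(4*I*pi/7))] = 0/7 = 0
  <chi_0*chi_6, chi_2> = (1/7)[1*(1)*conj(1) + 1*(exp(-2*I*pi/7))*conj(exp(4*I*pi/7)) + 1*(exp(-4*I*pi/7))*conj(exp(-6*I*pi/7)) + 1*(exp(-6*I*pi/7))*conj(exp(-2*I*pi/7)) + 1*(exp(6*I*pi/7))*conj(exp(2*I*pi/7)) + 1*(exp(4*I*pi/7))*conj(exp(6*I*pi/7)) + 1*(exp(2*I*pi/7))*conj(exp(-4*I*pi/7))]
      = (1/7)[(1) + (exp(-6*I*pi/7)) + (exp(2*I*pi/7)) + (exp(-4*I*pi/7)) + (exp(4*I*pi/7)) + (exp(-2*I*pi/7)) + (exp(6*I*pi/7))] = 0/7 = 0
  <chi_0*chi_6, chi_3> = (1/7)[1*(1)*conj(1) + 1*(exp(-2*I*pi/7))*conj(exp(6*I*pi/7)) + 1*(exp(-4*I*pi/7))*conj(exp(-2*I*pi/7)) + 1*(exp(-6*I*pi/7))*conj(exp(4*I*pi/7)) + 1*(exp(6*I*pi/7))*conj(exp(-4*I*pi/7)) + 1*(exp(4*I*pi/7))*conj(exp(2*I*pi/7)) + 1*(exp(2*I*pi/7))*conj(exp(-6*I*pi/7))]
      = (1/7)[(1) + (exp(6*I*pi/7)) + (exp(-2*I*pi/7)) + (exp(4*I*pi/7)) + (exp(-4*I*pi/7)) + (exp(2*I*pi/7)) + (exp(-6*I*pi/7))] = 0/7 = 0
  <chi_0*chi_6, chi_4> = (1/7)[1*(1)*conj(1) + 1*(exp(-2*I*pi/7))*conj(exp(-6*I*pi/7)) + 1*(exp(-4*I*pi/7))*conj(exp(2*I*pi/7)) + 1*(exp(-6*I*pi/7))*conj(exp(-4*I*pi/7)) + 1*(exp(6*I*pi/7))*conj(exp(4*I*pi/7)) + 1*(exp(4*I*pi/7))*conj(exp(-2*I*pi/7)) + 1*(exp(2*I*pi/7))*conj(exp(6*I*pi/7))]
      = (1/7)[(1) + (exp(4*I*pi/7)) + (exp(-6*I*pi/7)) + (exp(-2*I*pi/7)) + (exp(2*I*pi/7)) + (exp(6*I*pi/7)) + (exp(-4*I*pi/7))] = 0/7 = 0
  <chi_0*chi_6, chi_5> = (1/7)[1*(1)*conj(1) + 1*(exp(-2*I*pi/7))*conj(exp(-4*I*pi/7)) + 1*(exp(-4*I*pi/7))*conj(exp(6*I*pi/7)) + 1*(exp(-6*I*pi/7))*conj(exp(2*I*pi/7)) + 1*(exp(6*I*pi/7))*conj(exp(-2*I*pi/7)) + 1*(exp(4*I*pi/7))*conj(exp(-6*I*pi/7)) + 1*(exp(2*I*pi/7))*conj(exp(4*I*pi/7))]
      = (1/7)[(1) + (exp(2*I*pi/7)) + (exp(4*I*pi/7)) + (exp(6*I*pi/7)) + (exp(-6*I*pi/7)) + (exp(-4*I*pi/7)) + (exp(-2*I*pi/7))] = 0/7 = 0
  <chi_0*chi_6, chi_6> = (1/7)[1*(1)*conj(1) + 1*(exp(-2*I*pi/7))*conj(exp(-2*I*pi/7)) + 1*(exp(-4*I*pi/7))*conj(exp(-4*I*pi/7)) + 1*(exp(-6*I*pi/7))*conj(exp(-6*I*pi/7)) + 1*(exp(6*I*pi/7))*conj(exp(6*I*pi/7)) + 1*(exp(4*I*pi/7))*conj(exp(4*I*pi/7)) + 1*(exp(2*I*pi/7))*conj(exp(2*I*pi/7))]
      = (1/7)[(1) + (1) + (1) + (1) + (1) + (1) + (1)] = 7/7 = 1
(Exp terms are combined using exp(i*s)*conj(exp(i*t)) = exp(i*(s-t)), and sums of them are collapsed using the identity that for every m > 1 the m distinct m-th roots of unity sum to 0, e.g. 1 + exp(2*I*pi/3) + exp(-2*I*pi/3) = 0.)
Hence the multiplicities are chi_6: 1. Dimension check: dim(chi_0)*dim(chi_6) = 1*1 = 1 and sum (mult * dim) = 1*1 = 1.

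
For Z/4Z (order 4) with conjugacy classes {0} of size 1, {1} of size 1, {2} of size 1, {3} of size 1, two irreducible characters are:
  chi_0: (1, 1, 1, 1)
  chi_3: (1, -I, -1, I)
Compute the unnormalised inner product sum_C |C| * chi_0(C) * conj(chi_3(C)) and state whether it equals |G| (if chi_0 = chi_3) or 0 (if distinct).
Sum = 0; so <chi_0, chi_3> = 0 (distinct irreducibles are orthogonal).

Details: Compute term by term over conjugacy classes (|C| * chi_0(C) * conj(chi_3(C))):
  1*(1)*conj(1) + 1*(1)*conj(-I) + 1*(1)*conj(-1) + 1*(1)*conj(I)
  = (1) + (I) + (-1) + (-I)
  = 0.
(Exp terms are combined using exp(i*s)*conj(exp(i*t)) = exp(i*(s-t)), and sums of them are collapsed using the identity that for every m > 1 the m distinct m-th roots of unity sum to 0, e.g. 1 + exp(2*I*pi/3) + exp(-2*I*pi/3) = 0.)
Dividing by |G| = 4 gives 0/4 = 0, matching the row-orthogonality relation <chi_0, chi_3> = [chi_0 = chi_3].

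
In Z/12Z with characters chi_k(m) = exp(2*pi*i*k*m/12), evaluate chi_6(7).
chi_6(7) = zeta_12^42 = -1

Details: chi_6(7) = zeta_12^(6*7) = zeta_12^42. Since zeta_12^12 = 1, this equals zeta_12^6 = exp(2*pi*i*6/12) = -1.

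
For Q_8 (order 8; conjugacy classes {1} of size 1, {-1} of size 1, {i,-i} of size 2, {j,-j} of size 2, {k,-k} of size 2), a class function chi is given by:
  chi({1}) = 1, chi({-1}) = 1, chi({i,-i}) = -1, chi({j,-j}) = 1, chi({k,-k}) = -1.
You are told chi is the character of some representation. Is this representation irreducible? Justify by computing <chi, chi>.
Irreducible: <chi, chi> = 1.

Solution. <chi, chi> = (1/|G|) sum_C |C| * |chi(C)|^2 = (1/8)[1*|1|^2 + 1*|1|^2 + 2*|-1|^2 + 2*|1|^2 + 2*|-1|^2]
  = (1/8)[(1) + (1) + (2) + (2) + (2)] = 8/8 = 1.
A character is irreducible iff <chi, chi> = 1, so this representation is irreducible.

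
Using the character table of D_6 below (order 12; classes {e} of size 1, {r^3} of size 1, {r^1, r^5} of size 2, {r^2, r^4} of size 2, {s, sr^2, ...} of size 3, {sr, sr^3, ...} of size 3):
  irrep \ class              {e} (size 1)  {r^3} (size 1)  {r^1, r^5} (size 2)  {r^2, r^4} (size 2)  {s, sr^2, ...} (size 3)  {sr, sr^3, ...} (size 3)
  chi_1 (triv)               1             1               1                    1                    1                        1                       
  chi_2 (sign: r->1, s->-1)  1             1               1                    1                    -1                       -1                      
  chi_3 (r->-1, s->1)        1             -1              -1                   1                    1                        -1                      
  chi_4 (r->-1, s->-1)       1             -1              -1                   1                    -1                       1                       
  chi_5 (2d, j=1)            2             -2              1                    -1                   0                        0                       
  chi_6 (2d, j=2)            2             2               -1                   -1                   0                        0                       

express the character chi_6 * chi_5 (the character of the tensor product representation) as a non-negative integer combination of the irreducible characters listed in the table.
chi_6 tensor chi_5 = chi_3 + chi_4 + chi_5 (all other irreducibles have multiplicity 0).

Argument: The character of a tensor product is the pointwise product (chi_6 * chi_5)(C) = chi_6(C) * chi_5(C):
  {e}: (2)*(2), {r^3}: (2)*(-2), {r^1, r^5}: (-1)*(1), {r^2, r^4}: (-1)*(-1), {s, sr^2, ...}: (0)*(0), {sr, sr^3, ...}: (0)*(0)
so (chi_6 * chi_5) takes values
  {e} -> 4, {r^3} -> -4, {r^1, r^5} -> -1, {r^2, r^4} -> 1, {s, sr^2, ...} -> 0, {sr, sr^3, ...} -> 0.
Now take the inner product of this character with each irreducible chi from the table, <chi_6*chi_5, chi> = (1/12) sum_C |C| (chi_6*chi_5)(C) conj(chi(C)):
  <chi_6*chi_5, chi_1> = (1/12)[1*(4)*conj(1) + 1*(-4)*conj(1) + 2*(-1)*conj(1) + 2*(1)*conj(1) + 3*(0)*conj(1) + 3*(0)*conj(1)]
      = (1/12)[(4) + (-4) + (-2) + (2) + (0) + (0)] = 0/12 = 0
  <chi_6*chi_5, chi_2> = (1/12)[1*(4)*conj(1) + 1*(-4)*conj(1) + 2*(-1)*conj(1) + 2*(1)*conj(1) + 3*(0)*conj(-1) + 3*(0)*conj(-1)]
      = (1/12)[(4) + (-4) + (-2) + (2) + (0) + (0)] = 0/12 = 0
  <chi_6*chi_5, chi_3> = (1/12)[1*(4)*conj(1) + 1*(-4)*conj(-1) + 2*(-1)*conj(-1) + 2*(1)*conj(1) + 3*(0)*conj(1) + 3*(0)*conj(-1)]
      = (1/12)[(4) + (4) + (2) + (2) + (0) + (0)] = 12/12 = 1
  <chi_6*chi_5, chi_4> = (1/12)[1*(4)*conj(1) + 1*(-4)*conj(-1) + 2*(-1)*conj(-1) + 2*(1)*conj(1) + 3*(0)*conj(-1) + 3*(0)*conj(1)]
      = (1/12)[(4) + (4) + (2) + (2) + (0) + (0)] = 12/12 = 1
  <chi_6*chi_5, chi_5> = (1/12)[1*(4)*conj(2) + 1*(-4)*conj(-2) + 2*(-1)*conj(1) + 2*(1)*conj(-1) + 3*(0)*conj(0) + 3*(0)*conj(0)]
      = (1/12)[(8) + (8) + (-2) + (-2) + (0) + (0)] = 12/12 = 1
  <chi_6*chi_5, chi_6> = (1/12)[1*(4)*conj(2) + 1*(-4)*conj(2) + 2*(-1)*conj(-1) + 2*(1)*conj(-1) + 3*(0)*conj(0) + 3*(0)*conj(0)]
      = (1/12)[(8) + (-8) + (2) + (-2) + (0) + (0)] = 0/12 = 0
Hence the multiplicities are chi_3: 1, chi_4: 1, chi_5: 1. Dimension check: dim(chi_6)*dim(chi_5) = 2*2 = 4 and sum (mult * dim) = 1*1 + 1*1 + 1*2 = 4.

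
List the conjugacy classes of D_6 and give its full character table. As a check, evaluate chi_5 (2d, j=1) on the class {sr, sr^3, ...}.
Conjugacy classes: {e} of size 1, {r^3} of size 1, {r^1, r^5} of size 2, {r^2, r^4} of size 2, {s, sr^2, ...} of size 3, {sr, sr^3, ...} of size 3.
Character table:
  irrep \ class              {e} (size 1)  {r^3} (size 1)  {r^1, r^5} (size 2)  {r^2, r^4} (size 2)  {s, sr^2, ...} (size 3)  {sr, sr^3, ...} (size 3)
  chi_1 (triv)               1             1               1                    1                    1                        1                       
  chi_2 (sign: r->1, s->-1)  1             1               1                    1                    -1                       -1                      
  chi_3 (r->-1, s->1)        1             -1              -1                   1                    1                        -1                      
  chi_4 (r->-1, s->-1)       1             -1              -1                   1                    -1                       1                       
  chi_5 (2d, j=1)            2             -2              1                    -1                   0                        0                       
  chi_6 (2d, j=2)            2             2               -1                   -1                   0                        0                       

Spot check: chi_5 (2d, j=1) on {sr, sr^3, ...} = 0.

Derivation: D_6 has order 2*6 = 12 with 6 conjugacy classes, hence 6 irreducibles. Sum of squared dims 1 + 1 + 1 + 1 + 4 + 4 = 12 = |G|. Linear characters come from the abelianisation; the 2-dimensional irreps have character r^k -> 2*cos(2*pi*j*k/6), reflections -> 0.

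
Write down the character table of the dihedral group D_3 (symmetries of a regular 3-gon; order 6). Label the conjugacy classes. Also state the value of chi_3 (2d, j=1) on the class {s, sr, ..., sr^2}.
Conjugacy classes: {e} of size 1, {r^1, r^2} of size 2, {s, sr, ..., sr^2} of size 3.
Character table:
  irrep \ class              {e} (size 1)  {r^1, r^2} (size 2)  {s, sr, ..., sr^2} (size 3)
  chi_1 (triv)               1             1                    1                          
  chi_2 (sign: r->1, s->-1)  1             1                    -1                         
  chi_3 (2d, j=1)            2             -1                   0                          

Spot check: chi_3 (2d, j=1) on {s, sr, ..., sr^2} = 0.

Why: D_3 has order 2*3 = 6 with 3 conjugacy classes, hence 3 irreducibles. Sum of squared dims 1 + 1 + 4 = 6 = |G|. Linear characters come from the abelianisation; the 2-dimensional irreps have character r^k -> 2*cos(2*pi*j*k/3), reflections -> 0.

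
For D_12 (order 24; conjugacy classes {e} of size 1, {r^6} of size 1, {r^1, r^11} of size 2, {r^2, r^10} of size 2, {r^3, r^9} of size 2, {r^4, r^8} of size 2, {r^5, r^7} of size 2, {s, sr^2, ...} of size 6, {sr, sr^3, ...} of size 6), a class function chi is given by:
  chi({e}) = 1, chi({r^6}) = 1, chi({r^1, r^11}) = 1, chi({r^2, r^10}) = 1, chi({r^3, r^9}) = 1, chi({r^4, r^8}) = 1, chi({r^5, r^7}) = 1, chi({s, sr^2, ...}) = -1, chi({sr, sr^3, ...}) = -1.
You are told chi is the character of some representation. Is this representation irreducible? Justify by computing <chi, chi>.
Irreducible: <chi, chi> = 1.

Reasoning: <chi, chi> = (1/|G|) sum_C |C| * |chi(C)|^2 = (1/24)[1*|1|^2 + 1*|1|^2 + 2*|1|^2 + 2*|1|^2 + 2*|1|^2 + 2*|1|^2 + 2*|1|^2 + 6*|-1|^2 + 6*|-1|^2]
  = (1/24)[(1) + (1) + (2) + (2) + (2) + (2) + (2) + (6) + (6)] = 24/24 = 1.
A character is irreducible iff <chi, chi> = 1, so this representation is irreducible.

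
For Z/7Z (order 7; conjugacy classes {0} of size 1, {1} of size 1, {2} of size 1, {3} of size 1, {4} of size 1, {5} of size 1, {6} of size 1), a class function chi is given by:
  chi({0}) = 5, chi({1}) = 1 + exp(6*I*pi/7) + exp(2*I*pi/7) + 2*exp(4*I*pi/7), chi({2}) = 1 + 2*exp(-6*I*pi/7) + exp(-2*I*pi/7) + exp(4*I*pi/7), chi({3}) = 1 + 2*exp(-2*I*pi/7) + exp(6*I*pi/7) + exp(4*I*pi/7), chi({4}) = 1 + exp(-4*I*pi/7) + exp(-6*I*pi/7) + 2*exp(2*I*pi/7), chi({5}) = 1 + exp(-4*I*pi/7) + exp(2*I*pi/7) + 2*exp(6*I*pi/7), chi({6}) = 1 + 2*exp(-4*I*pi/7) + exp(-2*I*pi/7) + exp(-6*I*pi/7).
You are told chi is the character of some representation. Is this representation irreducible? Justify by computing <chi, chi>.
Not irreducible (reducible): <chi, chi> = 7 > 1.

Proof sketch: <chi, chi> = (1/|G|) sum_C |C| * |chi(C)|^2 = (1/7)[1*|5|^2 + 1*|1 + exp(6*I*pi/7) + exp(2*I*pi/7) + 2*exp(4*I*pi/7)|^2 + 1*|1 + 2*exp(-6*I*pi/7) + exp(-2*I*pi/7) + exp(4*I*pi/7)|^2 + 1*|1 + 2*exp(-2*I*pi/7) + exp(6*I*pi/7) + exp(4*I*pi/7)|^2 + 1*|1 + exp(-4*I*pi/7) + exp(-6*I*pi/7) + 2*exp(2*I*pi/7)|^2 + 1*|1 + exp(-4*I*pi/7) + exp(2*I*pi/7) + 2*exp(6*I*pi/7)|^2 + 1*|1 + 2*exp(-4*I*pi/7) + exp(-2*I*pi/7) + exp(-6*I*pi/7)|^2]
  = (1/7)[(25) + (7 + 5*exp(-2*I*pi/7) + 3*exp(-4*I*pi/7) + exp(-6*I*pi/7) + exp(6*I*pi/7) + 3*exp(4*I*pi/7) + 5*exp(2*I*pi/7)) + (7 + 5*exp(-4*I*pi/7) + 3*exp(-6*I*pi/7) + exp(-2*I*pi/7) + exp(2*I*pi/7) + 3*exp(6*I*pi/7) + 5*exp(4*I*pi/7)) + (7 + 3*exp(-2*I*pi/7) + 5*exp(-6*I*pi/7) + exp(-4*I*pi/7) + exp(4*I*pi/7) + 5*exp(6*I*pi/7) + 3*exp(2*I*pi/7)) + (7 + 3*exp(-2*I*pi/7) + 5*exp(-6*I*pi/7) + exp(-4*I*pi/7) + exp(4*I*pi/7) + 5*exp(6*I*pi/7) + 3*exp(2*I*pi/7)) + (7 + 5*exp(-4*I*pi/7) + 3*exp(-6*I*pi/7) + exp(-2*I*pi/7) + exp(2*I*pi/7) + 3*exp(6*I*pi/7) + 5*exp(4*I*pi/7)) + (7 + 5*exp(-2*I*pi/7) + 3*exp(-4*I*pi/7) + exp(-6*I*pi/7) + exp(6*I*pi/7) + 3*exp(4*I*pi/7) + 5*exp(2*I*pi/7))] = 49/7 = 7.
(Exp terms are combined using exp(i*s)*conj(exp(i*t)) = exp(i*(s-t)), and sums of them are collapsed using the identity that for every m > 1 the m distinct m-th roots of unity sum to 0, e.g. 1 + exp(2*I*pi/3) + exp(-2*I*pi/3) = 0.)
A character is irreducible iff <chi, chi> = 1, so this representation is reducible.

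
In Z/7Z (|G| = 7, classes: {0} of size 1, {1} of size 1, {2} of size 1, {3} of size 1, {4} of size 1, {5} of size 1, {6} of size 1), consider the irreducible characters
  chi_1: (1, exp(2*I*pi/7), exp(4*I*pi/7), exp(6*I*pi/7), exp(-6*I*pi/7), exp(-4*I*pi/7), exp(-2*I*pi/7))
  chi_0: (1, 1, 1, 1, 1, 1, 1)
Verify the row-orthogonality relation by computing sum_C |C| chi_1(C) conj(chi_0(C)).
Sum = 0; so <chi_1, chi_0> = 0 (distinct irreducibles are orthogonal).

Explanation: Compute term by term over conjugacy classes (|C| * chi_1(C) * conj(chi_0(C))):
  1*(1)*conj(1) + 1*(exp(2*I*pi/7))*conj(1) + 1*(exp(4*I*pi/7))*conj(1) + 1*(exp(6*I*pi/7))*conj(1) + 1*(exp(-6*I*pi/7))*conj(1) + 1*(exp(-4*I*pi/7))*conj(1) + 1*(exp(-2*I*pi/7))*conj(1)
  = (1) + (exp(2*I*pi/7)) + (exp(4*I*pi/7)) + (exp(6*I*pi/7)) + (exp(-6*I*pi/7)) + (exp(-4*I*pi/7)) + (exp(-2*I*pi/7))
  = 0.
(Exp terms are combined using exp(i*s)*conj(exp(i*t)) = exp(i*(s-t)), and sums of them are collapsed using the identity that for every m > 1 the m distinct m-th roots of unity sum to 0, e.g. 1 + exp(2*I*pi/3) + exp(-2*I*pi/3) = 0.)
Dividing by |G| = 7 gives 0/7 = 0, matching the row-orthogonality relation <chi_1, chi_0> = [chi_1 = chi_0].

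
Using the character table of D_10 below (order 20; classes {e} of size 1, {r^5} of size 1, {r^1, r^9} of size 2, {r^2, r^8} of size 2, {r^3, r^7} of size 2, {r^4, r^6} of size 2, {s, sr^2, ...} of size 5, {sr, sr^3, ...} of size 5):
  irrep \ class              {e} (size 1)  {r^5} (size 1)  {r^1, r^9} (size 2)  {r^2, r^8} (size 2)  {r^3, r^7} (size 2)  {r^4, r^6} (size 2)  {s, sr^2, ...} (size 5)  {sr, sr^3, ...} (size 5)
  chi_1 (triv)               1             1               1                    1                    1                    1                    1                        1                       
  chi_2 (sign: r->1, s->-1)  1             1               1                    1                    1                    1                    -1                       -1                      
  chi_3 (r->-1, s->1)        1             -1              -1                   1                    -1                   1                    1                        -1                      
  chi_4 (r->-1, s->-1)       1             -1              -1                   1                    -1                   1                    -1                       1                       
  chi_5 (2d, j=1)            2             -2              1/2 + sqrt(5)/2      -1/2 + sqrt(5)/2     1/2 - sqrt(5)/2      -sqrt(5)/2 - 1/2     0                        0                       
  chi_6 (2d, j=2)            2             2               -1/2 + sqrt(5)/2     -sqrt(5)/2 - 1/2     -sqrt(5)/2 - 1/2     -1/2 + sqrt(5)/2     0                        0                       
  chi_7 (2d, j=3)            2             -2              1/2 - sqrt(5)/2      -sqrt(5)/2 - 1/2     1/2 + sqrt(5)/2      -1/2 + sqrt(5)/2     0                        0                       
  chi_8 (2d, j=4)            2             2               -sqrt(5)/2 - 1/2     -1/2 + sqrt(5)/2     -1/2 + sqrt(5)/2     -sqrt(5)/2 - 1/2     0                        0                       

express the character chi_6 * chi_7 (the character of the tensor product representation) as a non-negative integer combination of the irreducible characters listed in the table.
chi_6 tensor chi_7 = chi_3 + chi_4 + chi_5 (all other irreducibles have multiplicity 0).

Justification: The character of a tensor product is the pointwise product (chi_6 * chi_7)(C) = chi_6(C) * chi_7(C):
  {e}: (2)*(2), {r^5}: (2)*(-2), {r^1, r^9}: (-1/2 + sqrt(5)/2)*(1/2 - sqrt(5)/2), {r^2, r^8}: (-sqrt(5)/2 - 1/2)*(-sqrt(5)/2 - 1/2), {r^3, r^7}: (-sqrt(5)/2 - 1/2)*(1/2 + sqrt(5)/2), {r^4, r^6}: (-1/2 + sqrt(5)/2)*(-1/2 + sqrt(5)/2), {s, sr^2, ...}: (0)*(0), {sr, sr^3, ...}: (0)*(0)
so (chi_6 * chi_7) takes values
  {e} -> 4, {r^5} -> -4, {r^1, r^9} -> -3/2 + sqrt(5)/2, {r^2, r^8} -> sqrt(5)/2 + 3/2, {r^3, r^7} -> -3/2 - sqrt(5)/2, {r^4, r^6} -> 3/2 - sqrt(5)/2, {s, sr^2, ...} -> 0, {sr, sr^3, ...} -> 0.
Now take the inner product of this character with each irreducible chi from the table, <chi_6*chi_7, chi> = (1/20) sum_C |C| (chi_6*chi_7)(C) conj(chi(C)):
  <chi_6*chi_7, chi_1> = (1/20)[1*(4)*conj(1) + 1*(-4)*conj(1) + 2*(-3/2 + sqrt(5)/2)*conj(1) + 2*(sqrt(5)/2 + 3/2)*conj(1) + 2*(-3/2 - sqrt(5)/2)*conj(1) + 2*(3/2 - sqrt(5)/2)*conj(1) + 5*(0)*conj(1) + 5*(0)*conj(1)]
      = (1/20)[(4) + (-4) + (-3 + sqrt(5)) + (sqrt(5) + 3) + (-3 - sqrt(5)) + (3 - sqrt(5)) + (0) + (0)] = 0/20 = 0
  <chi_6*chi_7, chi_2> = (1/20)[1*(4)*conj(1) + 1*(-4)*conj(1) + 2*(-3/2 + sqrt(5)/2)*conj(1) + 2*(sqrt(5)/2 + 3/2)*conj(1) + 2*(-3/2 - sqrt(5)/2)*conj(1) + 2*(3/2 - sqrt(5)/2)*conj(1) + 5*(0)*conj(-1) + 5*(0)*conj(-1)]
      = (1/20)[(4) + (-4) + (-3 + sqrt(5)) + (sqrt(5) + 3) + (-3 - sqrt(5)) + (3 - sqrt(5)) + (0) + (0)] = 0/20 = 0
  <chi_6*chi_7, chi_3> = (1/20)[1*(4)*conj(1) + 1*(-4)*conj(-1) + 2*(-3/2 + sqrt(5)/2)*conj(-1) + 2*(sqrt(5)/2 + 3/2)*conj(1) + 2*(-3/2 - sqrt(5)/2)*conj(-1) + 2*(3/2 - sqrt(5)/2)*conj(1) + 5*(0)*conj(1) + 5*(0)*conj(-1)]
      = (1/20)[(4) + (4) + (3 - sqrt(5)) + (sqrt(5) + 3) + (sqrt(5) + 3) + (3 - sqrt(5)) + (0) + (0)] = 20/20 = 1
  <chi_6*chi_7, chi_4> = (1/20)[1*(4)*conj(1) + 1*(-4)*conj(-1) + 2*(-3/2 + sqrt(5)/2)*conj(-1) + 2*(sqrt(5)/2 + 3/2)*conj(1) + 2*(-3/2 - sqrt(5)/2)*conj(-1) + 2*(3/2 - sqrt(5)/2)*conj(1) + 5*(0)*conj(-1) + 5*(0)*conj(1)]
      = (1/20)[(4) + (4) + (3 - sqrt(5)) + (sqrt(5) + 3) + (sqrt(5) + 3) + (3 - sqrt(5)) + (0) + (0)] = 20/20 = 1
  <chi_6*chi_7, chi_5> = (1/20)[1*(4)*conj(2) + 1*(-4)*conj(-2) + 2*(-3/2 + sqrt(5)/2)*conj(1/2 + sqrt(5)/2) + 2*(sqrt(5)/2 + 3/2)*conj(-1/2 + sqrt(5)/2) + 2*(-3/2 - sqrt(5)/2)*conj(1/2 - sqrt(5)/2) + 2*(3/2 - sqrt(5)/2)*conj(-sqrt(5)/2 - 1/2) + 5*(0)*conj(0) + 5*(0)*conj(0)]
      = (1/20)[(8) + (8) + (1 - sqrt(5)) + (1 + sqrt(5)) + (1 + sqrt(5)) + (1 - sqrt(5)) + (0) + (0)] = 20/20 = 1
  <chi_6*chi_7, chi_6> = (1/20)[1*(4)*conj(2) + 1*(-4)*conj(2) + 2*(-3/2 + sqrt(5)/2)*conj(-1/2 + sqrt(5)/2) + 2*(sqrt(5)/2 + 3/2)*conj(-sqrt(5)/2 - 1/2) + 2*(-3/2 - sqrt(5)/2)*conj(-sqrt(5)/2 - 1/2) + 2*(3/2 - sqrt(5)/2)*conj(-1/2 + sqrt(5)/2) + 5*(0)*conj(0) + 5*(0)*conj(0)]
      = (1/20)[(8) + (-8) + (4 - 2*sqrt(5)) + (-2*sqrt(5) - 4) + (4 + 2*sqrt(5)) + (-4 + 2*sqrt(5)) + (0) + (0)] = 0/20 = 0
  <chi_6*chi_7, chi_7> = (1/20)[1*(4)*conj(2) + 1*(-4)*conj(-2) + 2*(-3/2 + sqrt(5)/2)*conj(1/2 - sqrt(5)/2) + 2*(sqrt(5)/2 + 3/2)*conj(-sqrt(5)/2 - 1/2) + 2*(-3/2 - sqrt(5)/2)*conj(1/2 + sqrt(5)/2) + 2*(3/2 - sqrt(5)/2)*conj(-1/2 + sqrt(5)/2) + 5*(0)*conj(0) + 5*(0)*conj(0)]
      = (1/20)[(8) + (8) + (-4 + 2*sqrt(5)) + (-2*sqrt(5) - 4) + (-2*sqrt(5) - 4) + (-4 + 2*sqrt(5)) + (0) + (0)] = 0/20 = 0
  <chi_6*chi_7, chi_8> = (1/20)[1*(4)*conj(2) + 1*(-4)*conj(2) + 2*(-3/2 + sqrt(5)/2)*conj(-sqrt(5)/2 - 1/2) + 2*(sqrt(5)/2 + 3/2)*conj(-1/2 + sqrt(5)/2) + 2*(-3/2 - sqrt(5)/2)*conj(-1/2 + sqrt(5)/2) + 2*(3/2 - sqrt(5)/2)*conj(-sqrt(5)/2 - 1/2) + 5*(0)*conj(0) + 5*(0)*conj(0)]
      = (1/20)[(8) + (-8) + (-1 + sqrt(5)) + (1 + sqrt(5)) + (-sqrt(5) - 1) + (1 - sqrt(5)) + (0) + (0)] = 0/20 = 0
Hence the multiplicities are chi_3: 1, chi_4: 1, chi_5: 1. Dimension check: dim(chi_6)*dim(chi_7) = 2*2 = 4 and sum (mult * dim) = 1*1 + 1*1 + 1*2 = 4.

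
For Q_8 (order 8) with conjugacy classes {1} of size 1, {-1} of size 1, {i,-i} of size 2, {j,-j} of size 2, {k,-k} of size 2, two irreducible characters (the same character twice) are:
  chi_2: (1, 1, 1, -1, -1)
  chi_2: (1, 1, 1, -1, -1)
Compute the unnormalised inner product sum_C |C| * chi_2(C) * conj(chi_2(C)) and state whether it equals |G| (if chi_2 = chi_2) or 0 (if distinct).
Sum = 8 = |G| = 8; so <chi_2, chi_2> = 1 (norm-1 confirms irreducibility).

Proof sketch: Compute term by term over conjugacy classes (|C| * chi_2(C) * conj(chi_2(C))):
  1*(1)*conj(1) + 1*(1)*conj(1) + 2*(1)*conj(1) + 2*(-1)*conj(-1) + 2*(-1)*conj(-1)
  = (1) + (1) + (2) + (2) + (2)
  = 8.
Dividing by |G| = 8 gives 8/8 = 1, matching the row-orthogonality relation <chi_2, chi_2> = [chi_2 = chi_2].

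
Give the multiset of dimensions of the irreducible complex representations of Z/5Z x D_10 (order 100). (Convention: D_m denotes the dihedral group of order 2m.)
Dimensions: 1, 1, 1, 1, 1, 1, 1, 1, 1, 1, 1, 1, 1, 1, 1, 1, 1, 1, 1, 1, 2, 2, 2, 2, 2, 2, 2, 2, 2, 2, 2, 2, 2, 2, 2, 2, 2, 2, 2, 2

Justification: There are 40 irreducibles (= number of conjugacy classes). Their dimensions d_i satisfy sum d_i^2 = |G| = 100: 1 + 1 + 1 + 1 + 1 + 1 + 1 + 1 + 1 + 1 + 1 + 1 + 1 + 1 + 1 + 1 + 1 + 1 + 1 + 1 + 4 + 4 + 4 + 4 + 4 + 4 + 4 + 4 + 4 + 4 + 4 + 4 + 4 + 4 + 4 + 4 + 4 + 4 + 4 + 4 = 100. (For the product with Z/5Z: each of the 5 1-dim characters of Z/5Z tensors with each irrep of D_10, giving 5 copies of each D_10-dimension.)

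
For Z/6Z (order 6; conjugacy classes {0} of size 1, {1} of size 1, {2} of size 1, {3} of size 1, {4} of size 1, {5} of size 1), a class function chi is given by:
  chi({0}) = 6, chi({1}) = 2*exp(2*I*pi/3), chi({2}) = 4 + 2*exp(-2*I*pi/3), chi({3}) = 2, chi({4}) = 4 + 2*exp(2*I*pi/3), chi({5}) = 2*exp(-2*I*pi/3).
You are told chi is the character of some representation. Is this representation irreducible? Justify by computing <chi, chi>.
Not irreducible (reducible): <chi, chi> = 12 > 1.

Why: <chi, chi> = (1/|G|) sum_C |C| * |chi(C)|^2 = (1/6)[1*|6|^2 + 1*|2*exp(2*I*pi/3)|^2 + 1*|4 + 2*exp(-2*I*pi/3)|^2 + 1*|2|^2 + 1*|4 + 2*exp(2*I*pi/3)|^2 + 1*|2*exp(-2*I*pi/3)|^2]
  = (1/6)[(36) + (4) + (12) + (4) + (12) + (4)] = 72/6 = 12.
(Exp terms are combined using exp(i*s)*conj(exp(i*t)) = exp(i*(s-t)), and sums of them are collapsed using the identity that for every m > 1 the m distinct m-th roots of unity sum to 0, e.g. 1 + exp(2*I*pi/3) + exp(-2*I*pi/3) = 0.)
A character is irreducible iff <chi, chi> = 1, so this representation is reducible.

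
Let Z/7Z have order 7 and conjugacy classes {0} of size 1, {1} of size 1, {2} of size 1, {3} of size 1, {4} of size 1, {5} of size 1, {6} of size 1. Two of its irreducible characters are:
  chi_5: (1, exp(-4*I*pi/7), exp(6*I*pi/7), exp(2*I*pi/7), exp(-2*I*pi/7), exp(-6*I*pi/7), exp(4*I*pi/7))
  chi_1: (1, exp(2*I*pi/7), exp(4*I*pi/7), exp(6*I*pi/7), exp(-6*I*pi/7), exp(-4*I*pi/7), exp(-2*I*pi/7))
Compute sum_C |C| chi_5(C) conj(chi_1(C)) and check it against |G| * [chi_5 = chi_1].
Sum = 0; so <chi_5, chi_1> = 0 (distinct irreducibles are orthogonal).

Working: Compute term by term over conjugacy classes (|C| * chi_5(C) * conj(chi_1(C))):
  1*(1)*conj(1) + 1*(exp(-4*I*pi/7))*conj(exp(2*I*pi/7)) + 1*(exp(6*I*pi/7))*conj(exp(4*I*pi/7)) + 1*(exp(2*I*pi/7))*conj(exp(6*I*pi/7)) + 1*(exp(-2*I*pi/7))*conj(exp(-6*I*pi/7)) + 1*(exp(-6*I*pi/7))*conj(exp(-4*I*pi/7)) + 1*(exp(4*I*pi/7))*conj(exp(-2*I*pi/7))
  = (1) + (exp(-6*I*pi/7)) + (exp(2*I*pi/7)) + (exp(-4*I*pi/7)) + (exp(4*I*pi/7)) + (exp(-2*I*pi/7)) + (exp(6*I*pi/7))
  = 0.
(Exp terms are combined using exp(i*s)*conj(exp(i*t)) = exp(i*(s-t)), and sums of them are collapsed using the identity that for every m > 1 the m distinct m-th roots of unity sum to 0, e.g. 1 + exp(2*I*pi/3) + exp(-2*I*pi/3) = 0.)
Dividing by |G| = 7 gives 0/7 = 0, matching the row-orthogonality relation <chi_5, chi_1> = [chi_5 = chi_1].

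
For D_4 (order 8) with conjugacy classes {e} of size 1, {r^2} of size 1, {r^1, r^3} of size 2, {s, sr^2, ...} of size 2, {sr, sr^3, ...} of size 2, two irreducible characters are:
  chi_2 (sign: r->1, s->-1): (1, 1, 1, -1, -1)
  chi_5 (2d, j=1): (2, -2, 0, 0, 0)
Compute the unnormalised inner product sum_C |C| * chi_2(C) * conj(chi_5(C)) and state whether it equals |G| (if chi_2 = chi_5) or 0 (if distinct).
Sum = 0; so <chi_2, chi_5> = 0 (distinct irreducibles are orthogonal).

Justification: Compute term by term over conjugacy classes (|C| * chi_2(C) * conj(chi_5(C))):
  1*(1)*conj(2) + 1*(1)*conj(-2) + 2*(1)*conj(0) + 2*(-1)*conj(0) + 2*(-1)*conj(0)
  = (2) + (-2) + (0) + (0) + (0)
  = 0.
Dividing by |G| = 8 gives 0/8 = 0, matching the row-orthogonality relation <chi_2, chi_5> = [chi_2 = chi_5].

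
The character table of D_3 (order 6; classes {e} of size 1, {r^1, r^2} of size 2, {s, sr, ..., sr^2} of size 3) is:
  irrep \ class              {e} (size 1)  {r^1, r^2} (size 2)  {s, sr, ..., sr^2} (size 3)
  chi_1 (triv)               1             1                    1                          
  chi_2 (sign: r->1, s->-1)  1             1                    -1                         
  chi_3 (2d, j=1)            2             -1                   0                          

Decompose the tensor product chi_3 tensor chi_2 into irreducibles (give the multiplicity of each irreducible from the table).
chi_3 tensor chi_2 = chi_3 (all other irreducibles have multiplicity 0).

Reasoning: The character of a tensor product is the pointwise product (chi_3 * chi_2)(C) = chi_3(C) * chi_2(C):
  {e}: (2)*(1), {r^1, r^2}: (-1)*(1), {s, sr, ..., sr^2}: (0)*(-1)
so (chi_3 * chi_2) takes values
  {e} -> 2, {r^1, r^2} -> -1, {s, sr, ..., sr^2} -> 0.
Now take the inner product of this character with each irreducible chi from the table, <chi_3*chi_2, chi> = (1/6) sum_C |C| (chi_3*chi_2)(C) conj(chi(C)):
  <chi_3*chi_2, chi_1> = (1/6)[1*(2)*conj(1) + 2*(-1)*conj(1) + 3*(0)*conj(1)]
      = (1/6)[(2) + (-2) + (0)] = 0/6 = 0
  <chi_3*chi_2, chi_2> = (1/6)[1*(2)*conj(1) + 2*(-1)*conj(1) + 3*(0)*conj(-1)]
      = (1/6)[(2) + (-2) + (0)] = 0/6 = 0
  <chi_3*chi_2, chi_3> = (1/6)[1*(2)*conj(2) + 2*(-1)*conj(-1) + 3*(0)*conj(0)]
      = (1/6)[(4) + (2) + (0)] = 6/6 = 1
Hence the multiplicities are chi_3: 1. Dimension check: dim(chi_3)*dim(chi_2) = 2*1 = 2 and sum (mult * dim) = 1*2 = 2.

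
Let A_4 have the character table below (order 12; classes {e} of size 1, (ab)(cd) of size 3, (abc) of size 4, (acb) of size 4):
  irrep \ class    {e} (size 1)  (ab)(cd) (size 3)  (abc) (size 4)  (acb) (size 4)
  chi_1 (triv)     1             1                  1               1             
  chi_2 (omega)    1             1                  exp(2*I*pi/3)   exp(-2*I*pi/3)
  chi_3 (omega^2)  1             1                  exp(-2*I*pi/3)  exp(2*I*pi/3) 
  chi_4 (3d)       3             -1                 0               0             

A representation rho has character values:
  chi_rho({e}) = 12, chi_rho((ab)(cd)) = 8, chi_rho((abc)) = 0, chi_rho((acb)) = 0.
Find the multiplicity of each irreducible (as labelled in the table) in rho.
Multiplicities: chi_1: 3, chi_2: 3, chi_3: 3, chi_4: 1.

Use <chi_rho, chi> = (1/|G|) sum_C |C| * chi_rho(C) * conj(chi(C)) with |G| = 12 for each irreducible chi in the table:
  <chi_rho, chi_1> = (1/12)[1*(12)*conj(1) + 3*(8)*conj(1) + 4*(0)*conj(1) + 4*(0)*conj(1)]
      = (1/12)[(12) + (24) + (0) + (0)] = 36/12 = 3
  <chi_rho, chi_2> = (1/12)[1*(12)*conj(1) + 3*(8)*conj(1) + 4*(0)*conj(exp(2*I*pi/3)) + 4*(0)*conj(exp(-2*I*pi/3))]
      = (1/12)[(12) + (24) + (0) + (0)] = 36/12 = 3
  <chi_rho, chi_3> = (1/12)[1*(12)*conj(1) + 3*(8)*conj(1) + 4*(0)*conj(exp(-2*I*pi/3)) + 4*(0)*conj(exp(2*I*pi/3))]
      = (1/12)[(12) + (24) + (0) + (0)] = 36/12 = 3
  <chi_rho, chi_4> = (1/12)[1*(12)*conj(3) + 3*(8)*conj(-1) + 4*(0)*conj(0) + 4*(0)*conj(0)]
      = (1/12)[(36) + (-24) + (0) + (0)] = 12/12 = 1
(Exp terms are combined using exp(i*s)*conj(exp(i*t)) = exp(i*(s-t)), and sums of them are collapsed using the identity that for every m > 1 the m distinct m-th roots of unity sum to 0, e.g. 1 + exp(2*I*pi/3) + exp(-2*I*pi/3) = 0.)
Dimension check: dim(rho) = sum (mult * dim) = 3*1 + 3*1 + 3*1 + 1*3 = 12 = chi_rho(e) = 12.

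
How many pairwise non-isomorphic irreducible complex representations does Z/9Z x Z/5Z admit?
45

Argument: The number of irreducible complex representations of a finite group equals its number of conjugacy classes. Z/9Z x Z/5Z is abelian of order 45, so every element is its own conjugacy class: 45 classes, so Z/9Z x Z/5Z (order 45) has exactly 45 irreducible complex representations.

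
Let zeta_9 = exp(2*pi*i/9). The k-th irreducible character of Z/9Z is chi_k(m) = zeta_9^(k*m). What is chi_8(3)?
chi_8(3) = zeta_9^24 = exp(-2*I*pi/3)

Solution. chi_8(3) = zeta_9^(8*3) = zeta_9^24. Since zeta_9^9 = 1, this equals zeta_9^6 = exp(2*pi*i*6/9) = exp(-2*I*pi/3).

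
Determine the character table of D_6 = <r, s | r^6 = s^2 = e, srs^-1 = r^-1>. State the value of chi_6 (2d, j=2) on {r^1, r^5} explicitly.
Conjugacy classes: {e} of size 1, {r^3} of size 1, {r^1, r^5} of size 2, {r^2, r^4} of size 2, {s, sr^2, ...} of size 3, {sr, sr^3, ...} of size 3.
Character table:
  irrep \ class              {e} (size 1)  {r^3} (size 1)  {r^1, r^5} (size 2)  {r^2, r^4} (size 2)  {s, sr^2, ...} (size 3)  {sr, sr^3, ...} (size 3)
  chi_1 (triv)               1             1               1                    1                    1                        1                       
  chi_2 (sign: r->1, s->-1)  1             1               1                    1                    -1                       -1                      
  chi_3 (r->-1, s->1)        1             -1              -1                   1                    1                        -1                      
  chi_4 (r->-1, s->-1)       1             -1              -1                   1                    -1                       1                       
  chi_5 (2d, j=1)            2             -2              1                    -1                   0                        0                       
  chi_6 (2d, j=2)            2             2               -1                   -1                   0                        0                       

Spot check: chi_6 (2d, j=2) on {r^1, r^5} = -1.

Derivation: D_6 has order 2*6 = 12 with 6 conjugacy classes, hence 6 irreducibles. Sum of squared dims 1 + 1 + 1 + 1 + 4 + 4 = 12 = |G|. Linear characters come from the abelianisation; the 2-dimensional irreps have character r^k -> 2*cos(2*pi*j*k/6), reflections -> 0.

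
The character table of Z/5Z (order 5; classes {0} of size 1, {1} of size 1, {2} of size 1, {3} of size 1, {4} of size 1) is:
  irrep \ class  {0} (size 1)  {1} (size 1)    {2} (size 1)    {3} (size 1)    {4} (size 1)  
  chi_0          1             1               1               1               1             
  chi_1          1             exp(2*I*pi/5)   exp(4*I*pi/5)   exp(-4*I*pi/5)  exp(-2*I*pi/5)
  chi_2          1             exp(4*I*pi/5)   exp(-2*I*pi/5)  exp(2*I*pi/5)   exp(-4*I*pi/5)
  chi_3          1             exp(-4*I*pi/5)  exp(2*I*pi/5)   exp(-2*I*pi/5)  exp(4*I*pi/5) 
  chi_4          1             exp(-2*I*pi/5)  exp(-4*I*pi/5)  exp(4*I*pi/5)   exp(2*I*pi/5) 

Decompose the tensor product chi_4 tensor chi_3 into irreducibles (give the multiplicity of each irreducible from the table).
chi_4 tensor chi_3 = chi_2 (all other irreducibles have multiplicity 0).

Solution. The character of a tensor product is the pointwise product (chi_4 * chi_3)(C) = chi_4(C) * chi_3(C):
  {0}: (1)*(1), {1}: (exp(-2*I*pi/5))*(exp(-4*I*pi/5)), {2}: (exp(-4*I*pi/5))*(exp(2*I*pi/5)), {3}: (exp(4*I*pi/5))*(exp(-2*I*pi/5)), {4}: (exp(2*I*pi/5))*(exp(4*I*pi/5))
so (chi_4 * chi_3) takes values
  {0} -> 1, {1} -> exp(4*I*pi/5), {2} -> exp(-2*I*pi/5), {3} -> exp(2*I*pi/5), {4} -> exp(-4*I*pi/5).
Now take the inner product of this character with each irreducible chi from the table, <chi_4*chi_3, chi> = (1/5) sum_C |C| (chi_4*chi_3)(C) conj(chi(C)):
  <chi_4*chi_3, chi_0> = (1/5)[1*(1)*conj(1) + 1*(exp(4*I*pi/5))*conj(1) + 1*(exp(-2*I*pi/5))*conj(1) + 1*(exp(2*I*pi/5))*conj(1) + 1*(exp(-4*I*pi/5))*conj(1)]
      = (1/5)[(1) + (exp(4*I*pi/5)) + (exp(-2*I*pi/5)) + (exp(2*I*pi/5)) + (exp(-4*I*pi/5))] = 0/5 = 0
  <chi_4*chi_3, chi_1> = (1/5)[1*(1)*conj(1) + 1*(exp(4*I*pi/5))*conj(exp(2*I*pi/5)) + 1*(exp(-2*I*pi/5))*conj(exp(4*I*pi/5)) + 1*(exp(2*I*pi/5))*conj(exp(-4*I*pi/5)) + 1*(exp(-4*I*pi/5))*conj(exp(-2*I*pi/5))]
      = (1/5)[(1) + (exp(2*I*pi/5)) + (exp(4*I*pi/5)) + (exp(-4*I*pi/5)) + (exp(-2*I*pi/5))] = 0/5 = 0
  <chi_4*chi_3, chi_2> = (1/5)[1*(1)*conj(1) + 1*(exp(4*I*pi/5))*conj(exp(4*I*pi/5)) + 1*(exp(-2*I*pi/5))*conj(exp(-2*I*pi/5)) + 1*(exp(2*I*pi/5))*conj(exp(2*I*pi/5)) + 1*(exp(-4*I*pi/5))*conj(exp(-4*I*pi/5))]
      = (1/5)[(1) + (1) + (1) + (1) + (1)] = 5/5 = 1
  <chi_4*chi_3, chi_3> = (1/5)[1*(1)*conj(1) + 1*(exp(4*I*pi/5))*conj(exp(-4*I*pi/5)) + 1*(exp(-2*I*pi/5))*conj(exp(2*I*pi/5)) + 1*(exp(2*I*pi/5))*conj(exp(-2*I*pi/5)) + 1*(exp(-4*I*pi/5))*conj(exp(4*I*pi/5))]
      = (1/5)[(1) + (exp(-2*I*pi/5)) + (exp(-4*I*pi/5)) + (exp(4*I*pi/5)) + (exp(2*I*pi/5))] = 0/5 = 0
  <chi_4*chi_3, chi_4> = (1/5)[1*(1)*conj(1) + 1*(exp(4*I*pi/5))*conj(exp(-2*I*pi/5)) + 1*(exp(-2*I*pi/5))*conj(exp(-4*I*pi/5)) + 1*(exp(2*I*pi/5))*conj(exp(4*I*pi/5)) + 1*(exp(-4*I*pi/5))*conj(exp(2*I*pi/5))]
      = (1/5)[(1) + (exp(-4*I*pi/5)) + (exp(2*I*pi/5)) + (exp(-2*I*pi/5)) + (exp(4*I*pi/5))] = 0/5 = 0
(Exp terms are combined using exp(i*s)*conj(exp(i*t)) = exp(i*(s-t)), and sums of them are collapsed using the identity that for every m > 1 the m distinct m-th roots of unity sum to 0, e.g. 1 + exp(2*I*pi/3) + exp(-2*I*pi/3) = 0.)
Hence the multiplicities are chi_2: 1. Dimension check: dim(chi_4)*dim(chi_3) = 1*1 = 1 and sum (mult * dim) = 1*1 = 1.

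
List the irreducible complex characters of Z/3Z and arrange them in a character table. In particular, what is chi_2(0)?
Character table of Z/3Z (irreps indexed chi_0,...,chi_2 with chi_k(m) = zeta_3^(k*m), zeta_3 = exp(2*pi*i/3)):
  irrep \ class  {0} (size 1)  {1} (size 1)    {2} (size 1)  
  chi_0          1             1               1             
  chi_1          1             exp(2*I*pi/3)   exp(-2*I*pi/3)
  chi_2          1             exp(-2*I*pi/3)  exp(2*I*pi/3) 

Spot check: chi_2(0) = zeta_3^(2*0) = zeta_3^0 = 1.

Proof sketch: Z/3Z is abelian, so all 3 irreducible complex representations are 1-dimensional. They are given by chi_k(m) = zeta_3^(k*m) for k = 0,...,2. Row orthogonality: sum_m chi_k(m) conj(chi_l(m)) = 3 * [k = l].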